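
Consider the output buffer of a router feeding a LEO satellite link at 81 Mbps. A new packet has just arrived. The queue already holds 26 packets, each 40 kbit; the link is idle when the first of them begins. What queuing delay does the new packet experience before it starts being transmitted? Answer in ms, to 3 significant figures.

Each queued packet: L/R = 40000/81000000 = 0.493827 ms.
26 queued → 12.8395 ms.
Queuing delay = 12.8 ms.

12.8 ms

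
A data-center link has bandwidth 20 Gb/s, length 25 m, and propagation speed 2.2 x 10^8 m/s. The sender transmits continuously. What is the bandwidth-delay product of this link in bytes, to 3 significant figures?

284 bytes

Propagation delay = 25 / 2.2e+08 = 1.13636e-07 s.
BDP = R × t_prop = 20000000000 × 1.13636e-07 = 2272.73 bits.
In bytes: 2272.73/8 = 284 bytes.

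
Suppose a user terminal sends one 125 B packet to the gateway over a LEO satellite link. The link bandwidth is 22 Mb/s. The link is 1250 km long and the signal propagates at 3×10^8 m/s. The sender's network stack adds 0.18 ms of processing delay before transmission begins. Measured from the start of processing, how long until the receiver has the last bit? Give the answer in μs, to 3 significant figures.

L = 125 × 8 = 1000 bits.
Transmission delay = L/R = 1000 / 22000000 = 45.4545 μs.
Propagation delay = d/s = 1250000 m / 300000000 m/s = 4166.67 μs.
Plus processing delay 0.18 ms = 180 μs.
Total = 4390 μs.

4390 μs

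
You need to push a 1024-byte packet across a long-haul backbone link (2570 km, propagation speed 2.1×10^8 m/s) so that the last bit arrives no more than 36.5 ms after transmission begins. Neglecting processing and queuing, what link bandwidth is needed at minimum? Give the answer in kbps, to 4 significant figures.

337.6 kbps

L = 8192 bits.
Propagation delay = 2570000 / 210000000 = 12.2381 ms.
Transmission budget = 36.5 − 12.2381 = 24.2619 ms.
R ≥ L / t_tx = 8192 bits / 0.0242619 s = 337.6 kbps.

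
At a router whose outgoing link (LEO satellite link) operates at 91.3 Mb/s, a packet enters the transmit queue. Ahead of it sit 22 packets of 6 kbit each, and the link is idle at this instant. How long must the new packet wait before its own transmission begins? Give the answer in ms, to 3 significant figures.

1.45 ms

Each queued packet: L/R = 6000/91300000 = 0.0657174 ms.
22 queued → 1.44578 ms.
Queuing delay = 1.45 ms.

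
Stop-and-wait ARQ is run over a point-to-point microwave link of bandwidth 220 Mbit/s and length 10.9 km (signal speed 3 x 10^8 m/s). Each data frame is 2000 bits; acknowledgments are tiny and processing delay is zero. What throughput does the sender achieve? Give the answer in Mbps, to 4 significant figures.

t_tx = L/R = 2000/220000000 = 9.09091e-06 s.
t_prop = 10900/300000000 = 3.63333e-05 s; RTT = 7.26667e-05 s.
Cycle = t_tx + RTT = 8.17576e-05 s.
Throughput = L / cycle = 2000 / 8.17576e-05 = 24.46 Mbps.

24.46 Mbps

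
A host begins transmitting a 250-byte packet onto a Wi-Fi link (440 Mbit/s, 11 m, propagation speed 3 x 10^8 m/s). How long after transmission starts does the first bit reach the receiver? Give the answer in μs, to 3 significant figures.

First bit experiences only propagation delay: d/s = 11/300000000 = 0.0367 μs.

0.0367 μs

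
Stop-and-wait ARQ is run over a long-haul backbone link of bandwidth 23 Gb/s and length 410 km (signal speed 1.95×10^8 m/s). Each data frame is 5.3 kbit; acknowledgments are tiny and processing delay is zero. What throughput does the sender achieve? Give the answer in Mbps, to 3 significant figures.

t_tx = L/R = 5300/23000000000 = 2.30435e-07 s.
t_prop = 410000/195000000 = 0.00210256 s; RTT = 0.00420513 s.
Cycle = t_tx + RTT = 0.00420536 s.
Throughput = L / cycle = 5300 / 0.00420536 = 1.26 Mbps.

1.26 Mbps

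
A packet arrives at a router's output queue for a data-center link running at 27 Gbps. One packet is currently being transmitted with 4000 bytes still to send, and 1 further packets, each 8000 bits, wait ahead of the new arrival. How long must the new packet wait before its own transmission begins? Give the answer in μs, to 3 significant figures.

1.48 μs

Each queued packet: L/R = 8000/27000000000 = 0.296296 μs.
1 queued → 0.296296 μs.
Plus remaining 32000 bits of current packet: 1.18519 μs.
Queuing delay = 1.48 μs.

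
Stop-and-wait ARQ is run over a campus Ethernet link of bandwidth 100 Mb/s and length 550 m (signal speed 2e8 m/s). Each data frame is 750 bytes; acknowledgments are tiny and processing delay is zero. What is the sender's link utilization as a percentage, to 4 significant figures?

91.60 %

t_tx = L/R = 6000/100000000 = 6e-05 s.
t_prop = 550/200000000 = 2.75e-06 s; RTT = 5.5e-06 s.
Cycle = t_tx + RTT = 6.55e-05 s.
Utilization = t_tx / cycle = 6e-05/6.55e-05 = 91.60 %.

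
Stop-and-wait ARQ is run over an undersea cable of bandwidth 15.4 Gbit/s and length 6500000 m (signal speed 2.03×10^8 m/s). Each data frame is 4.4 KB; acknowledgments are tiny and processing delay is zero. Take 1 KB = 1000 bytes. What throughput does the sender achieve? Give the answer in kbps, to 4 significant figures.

549.6 kbps

t_tx = L/R = 35200/15400000000 = 2.28571e-06 s.
t_prop = 6500000/2.03e+08 = 0.0320197 s; RTT = 0.0640394 s.
Cycle = t_tx + RTT = 0.0640417 s.
Throughput = L / cycle = 35200 / 0.0640417 = 549.6 kbps.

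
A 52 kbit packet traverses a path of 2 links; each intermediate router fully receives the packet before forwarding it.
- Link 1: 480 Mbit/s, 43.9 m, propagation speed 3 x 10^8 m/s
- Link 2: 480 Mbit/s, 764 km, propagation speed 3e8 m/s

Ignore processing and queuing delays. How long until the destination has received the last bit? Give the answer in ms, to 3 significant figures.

2.76 ms

L = 52000 bits.
Transmission delay per hop = L/R = 52000/480000000 = 0.108333 ms; 2 hops → 0.216667 ms.
Propagation delays (d/s per hop): 0.000146333, 2.54667 ms; sum = 2.54681 ms.
End-to-end = 2.76 ms.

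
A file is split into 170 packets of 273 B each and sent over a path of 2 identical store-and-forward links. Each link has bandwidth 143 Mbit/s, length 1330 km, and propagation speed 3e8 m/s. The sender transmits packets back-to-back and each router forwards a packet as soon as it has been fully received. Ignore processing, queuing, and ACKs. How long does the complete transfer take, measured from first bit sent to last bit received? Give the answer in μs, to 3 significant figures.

Per-hop transmission t_tx = L/R = 2184/143000000 = 15.2727 μs.
Per-hop propagation t_prop = 1330000/300000000 = 4433.33 μs.
Pipeline fill: first packet needs 2·t_tx to clear all hops; remaining 169 packets each add one t_tx.
Total = (2+170-1)·t_tx + 2·t_prop = 171·15.2727 + 2·4433.33 = 11500 μs.

11500 μs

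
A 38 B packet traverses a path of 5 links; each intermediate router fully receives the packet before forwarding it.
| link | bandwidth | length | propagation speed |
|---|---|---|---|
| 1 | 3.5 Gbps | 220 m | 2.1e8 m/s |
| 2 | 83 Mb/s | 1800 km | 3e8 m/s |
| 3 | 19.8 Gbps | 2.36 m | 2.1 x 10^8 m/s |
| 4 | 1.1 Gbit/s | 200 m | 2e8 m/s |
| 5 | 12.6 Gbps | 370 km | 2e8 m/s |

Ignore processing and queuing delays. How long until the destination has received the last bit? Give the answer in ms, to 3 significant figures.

L = 38 × 8 = 304 bits.
Transmission delays (L/R per hop): 8.68571e-05, 0.00366265, 1.53535e-05, 0.000276364, 2.4127e-05 ms; sum = 0.00406535 ms.
Propagation delays (d/s per hop): 0.00104762, 6, 1.12381e-05, 0.001, 1.85 ms; sum = 7.85206 ms.
End-to-end = 7.86 ms.

7.86 ms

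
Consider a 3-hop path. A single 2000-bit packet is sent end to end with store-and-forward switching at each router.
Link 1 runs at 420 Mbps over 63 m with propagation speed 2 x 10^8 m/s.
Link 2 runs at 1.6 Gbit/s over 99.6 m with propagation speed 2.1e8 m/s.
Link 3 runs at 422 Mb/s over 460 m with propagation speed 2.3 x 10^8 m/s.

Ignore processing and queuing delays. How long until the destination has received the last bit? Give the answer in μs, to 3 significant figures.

Transmission delays (L/R per hop): 4.7619, 1.25, 4.73934 μs; sum = 10.7512 μs.
Propagation delays (d/s per hop): 0.315, 0.474286, 2 μs; sum = 2.78929 μs.
End-to-end = 13.5 μs.

13.5 μs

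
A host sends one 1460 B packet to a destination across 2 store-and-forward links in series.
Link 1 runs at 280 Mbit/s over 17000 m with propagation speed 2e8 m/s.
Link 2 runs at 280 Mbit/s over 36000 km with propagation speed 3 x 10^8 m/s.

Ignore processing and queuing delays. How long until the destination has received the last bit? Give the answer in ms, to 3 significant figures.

L = 1460 × 8 = 11680 bits.
Transmission delay per hop = L/R = 11680/280000000 = 0.0417143 ms; 2 hops → 0.0834286 ms.
Propagation delays (d/s per hop): 0.085, 120 ms; sum = 120.085 ms.
End-to-end = 120 ms.

120 ms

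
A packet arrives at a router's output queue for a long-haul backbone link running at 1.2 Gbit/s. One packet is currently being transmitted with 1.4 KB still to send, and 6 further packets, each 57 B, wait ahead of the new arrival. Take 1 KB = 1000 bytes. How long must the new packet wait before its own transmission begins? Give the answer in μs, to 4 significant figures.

11.61 μs

Each queued packet: L/R = 456/1200000000 = 0.38 μs.
6 queued → 2.28 μs.
Plus remaining 11200 bits of current packet: 9.33333 μs.
Queuing delay = 11.61 μs.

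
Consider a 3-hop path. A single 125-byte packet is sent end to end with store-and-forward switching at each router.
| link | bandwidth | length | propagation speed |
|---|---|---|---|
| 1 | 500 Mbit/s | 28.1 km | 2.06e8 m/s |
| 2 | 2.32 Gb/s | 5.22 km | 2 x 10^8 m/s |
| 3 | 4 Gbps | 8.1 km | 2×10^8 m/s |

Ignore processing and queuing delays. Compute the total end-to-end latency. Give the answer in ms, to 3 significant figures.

L = 125 × 8 = 1000 bits.
Transmission delays (L/R per hop): 0.002, 0.000431034, 0.00025 ms; sum = 0.00268103 ms.
Propagation delays (d/s per hop): 0.136408, 0.0261, 0.0405 ms; sum = 0.203008 ms.
End-to-end = 0.206 ms.

0.206 ms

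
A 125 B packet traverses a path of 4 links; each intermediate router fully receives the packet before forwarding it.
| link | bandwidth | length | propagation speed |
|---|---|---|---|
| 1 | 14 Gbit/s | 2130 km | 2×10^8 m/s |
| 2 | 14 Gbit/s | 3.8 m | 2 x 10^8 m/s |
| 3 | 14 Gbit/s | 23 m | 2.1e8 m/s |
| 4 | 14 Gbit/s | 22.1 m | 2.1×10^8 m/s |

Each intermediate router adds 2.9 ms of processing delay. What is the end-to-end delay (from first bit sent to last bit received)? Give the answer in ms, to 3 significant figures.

L = 125 × 8 = 1000 bits.
Transmission delay per hop = L/R = 1000/14000000000 = 7.14286e-05 ms; 4 hops → 0.000285714 ms.
Propagation delays (d/s per hop): 10.65, 1.9e-05, 0.000109524, 0.000105238 ms; sum = 10.6502 ms.
Processing at 3 router(s): 3 × 2.9 ms = 8.7 ms.
End-to-end = 19.4 ms.

19.4 ms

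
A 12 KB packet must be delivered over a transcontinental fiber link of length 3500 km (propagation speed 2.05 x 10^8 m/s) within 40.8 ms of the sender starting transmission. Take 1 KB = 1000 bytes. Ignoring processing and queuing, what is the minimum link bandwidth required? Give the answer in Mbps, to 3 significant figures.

4.05 Mbps

L = 96000 bits.
Propagation delay = 3500000 / 2.05e+08 = 17.0732 ms.
Transmission budget = 40.8 − 17.0732 = 23.7268 ms.
R ≥ L / t_tx = 96000 bits / 0.0237268 s = 4.05 Mbps.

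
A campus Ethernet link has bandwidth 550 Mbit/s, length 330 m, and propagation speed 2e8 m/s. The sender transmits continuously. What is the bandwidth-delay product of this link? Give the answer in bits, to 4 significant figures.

Propagation delay = 330 / 200000000 = 1.65e-06 s.
BDP = R × t_prop = 550000000 × 1.65e-06 = 907.5 bits.

907.5 bits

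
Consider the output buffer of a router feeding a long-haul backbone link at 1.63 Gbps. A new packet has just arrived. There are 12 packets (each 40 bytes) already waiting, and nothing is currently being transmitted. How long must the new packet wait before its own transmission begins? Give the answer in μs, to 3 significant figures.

2.36 μs

Each queued packet: L/R = 320/1630000000 = 0.196319 μs.
12 queued → 2.35583 μs.
Queuing delay = 2.36 μs.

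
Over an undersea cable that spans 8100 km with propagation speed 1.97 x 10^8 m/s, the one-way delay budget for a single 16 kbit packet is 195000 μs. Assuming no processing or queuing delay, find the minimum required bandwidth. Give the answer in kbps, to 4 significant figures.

Propagation delay = 8100000 / 197000000 = 41116.8 μs.
Transmission budget = 195000 − 41116.8 = 153883 μs.
R ≥ L / t_tx = 16000 bits / 0.153883 s = 104.0 kbps.

104.0 kbps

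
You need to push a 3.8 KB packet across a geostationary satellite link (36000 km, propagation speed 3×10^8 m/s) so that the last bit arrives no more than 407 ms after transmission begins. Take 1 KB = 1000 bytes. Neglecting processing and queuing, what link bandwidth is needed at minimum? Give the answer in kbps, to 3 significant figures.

106 kbps

L = 30400 bits.
Propagation delay = 36000000 / 300000000 = 120 ms.
Transmission budget = 407 − 120 = 287 ms.
R ≥ L / t_tx = 30400 bits / 0.287 s = 106 kbps.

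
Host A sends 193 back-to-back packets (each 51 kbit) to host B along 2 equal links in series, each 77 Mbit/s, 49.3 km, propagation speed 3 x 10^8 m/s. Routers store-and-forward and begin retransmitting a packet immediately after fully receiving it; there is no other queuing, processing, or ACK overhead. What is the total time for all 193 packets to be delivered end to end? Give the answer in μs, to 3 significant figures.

Per-hop transmission t_tx = L/R = 51000/77000000 = 662.338 μs.
Per-hop propagation t_prop = 49300/300000000 = 164.333 μs.
Pipeline fill: first packet needs 2·t_tx to clear all hops; remaining 192 packets each add one t_tx.
Total = (2+193-1)·t_tx + 2·t_prop = 194·662.338 + 2·164.333 = 129000 μs.

129000 μs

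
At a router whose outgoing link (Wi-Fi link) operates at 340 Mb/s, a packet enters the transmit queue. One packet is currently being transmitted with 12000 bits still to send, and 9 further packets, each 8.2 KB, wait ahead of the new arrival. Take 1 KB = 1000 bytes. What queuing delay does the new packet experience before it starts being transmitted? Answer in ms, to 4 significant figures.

1.772 ms

Each queued packet: L/R = 65600/340000000 = 0.192941 ms.
9 queued → 1.73647 ms.
Plus remaining 12000 bits of current packet: 0.0352941 ms.
Queuing delay = 1.772 ms.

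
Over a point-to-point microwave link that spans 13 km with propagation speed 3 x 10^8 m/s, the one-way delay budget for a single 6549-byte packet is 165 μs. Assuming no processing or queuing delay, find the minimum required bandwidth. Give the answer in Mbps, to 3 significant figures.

431 Mbps

L = 52392 bits.
Propagation delay = 13000 / 300000000 = 43.3333 μs.
Transmission budget = 165 − 43.3333 = 121.667 μs.
R ≥ L / t_tx = 52392 bits / 0.000121667 s = 431 Mbps.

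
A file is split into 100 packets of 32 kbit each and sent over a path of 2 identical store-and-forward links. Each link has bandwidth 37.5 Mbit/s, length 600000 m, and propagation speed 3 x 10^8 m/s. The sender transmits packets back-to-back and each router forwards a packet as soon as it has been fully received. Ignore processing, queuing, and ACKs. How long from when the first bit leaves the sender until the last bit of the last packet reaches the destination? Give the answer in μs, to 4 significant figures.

Per-hop transmission t_tx = L/R = 32000/37500000 = 853.333 μs.
Per-hop propagation t_prop = 600000/300000000 = 2000 μs.
Pipeline fill: first packet needs 2·t_tx to clear all hops; remaining 99 packets each add one t_tx.
Total = (2+100-1)·t_tx + 2·t_prop = 101·853.333 + 2·2000 = 90190 μs.

90190 μs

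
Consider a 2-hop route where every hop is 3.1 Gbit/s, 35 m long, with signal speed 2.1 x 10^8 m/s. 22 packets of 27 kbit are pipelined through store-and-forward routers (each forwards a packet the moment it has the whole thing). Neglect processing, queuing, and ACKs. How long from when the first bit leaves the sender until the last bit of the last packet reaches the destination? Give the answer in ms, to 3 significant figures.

0.201 ms

Per-hop transmission t_tx = L/R = 27000/3100000000 = 0.00870968 ms.
Per-hop propagation t_prop = 35/210000000 = 0.000166667 ms.
Pipeline fill: first packet needs 2·t_tx to clear all hops; remaining 21 packets each add one t_tx.
Total = (2+22-1)·t_tx + 2·t_prop = 23·0.00870968 + 2·0.000166667 = 0.201 ms.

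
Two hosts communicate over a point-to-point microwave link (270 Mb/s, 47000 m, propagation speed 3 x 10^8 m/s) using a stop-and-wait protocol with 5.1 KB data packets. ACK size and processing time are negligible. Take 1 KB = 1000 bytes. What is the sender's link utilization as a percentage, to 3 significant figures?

t_tx = L/R = 40800/270000000 = 0.000151111 s.
t_prop = 47000/300000000 = 0.000156667 s; RTT = 0.000313333 s.
Cycle = t_tx + RTT = 0.000464444 s.
Utilization = t_tx / cycle = 0.000151111/0.000464444 = 32.5 %.

32.5 %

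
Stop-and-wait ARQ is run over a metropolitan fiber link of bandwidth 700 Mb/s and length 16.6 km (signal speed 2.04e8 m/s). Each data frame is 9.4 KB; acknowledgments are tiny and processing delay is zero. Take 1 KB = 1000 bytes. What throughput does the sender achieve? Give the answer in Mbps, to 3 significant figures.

278 Mbps

t_tx = L/R = 75200/700000000 = 0.000107429 s.
t_prop = 16600/204000000 = 8.13725e-05 s; RTT = 0.000162745 s.
Cycle = t_tx + RTT = 0.000270174 s.
Throughput = L / cycle = 75200 / 0.000270174 = 278 Mbps.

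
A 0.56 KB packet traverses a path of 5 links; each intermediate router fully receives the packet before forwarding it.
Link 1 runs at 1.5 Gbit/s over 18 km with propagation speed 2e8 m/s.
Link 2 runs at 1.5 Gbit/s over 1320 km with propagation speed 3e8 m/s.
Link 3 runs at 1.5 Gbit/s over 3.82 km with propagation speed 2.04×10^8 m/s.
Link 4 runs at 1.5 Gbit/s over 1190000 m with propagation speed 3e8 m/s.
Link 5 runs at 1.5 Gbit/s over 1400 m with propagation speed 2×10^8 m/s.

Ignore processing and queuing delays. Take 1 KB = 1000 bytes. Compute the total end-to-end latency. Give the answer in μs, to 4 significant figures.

L = 4480 bits.
Transmission delay per hop = L/R = 4480/1500000000 = 2.98667 μs; 5 hops → 14.9333 μs.
Propagation delays (d/s per hop): 90, 4400, 18.7255, 3966.67, 7 μs; sum = 8482.39 μs.
End-to-end = 8497 μs.

8497 μs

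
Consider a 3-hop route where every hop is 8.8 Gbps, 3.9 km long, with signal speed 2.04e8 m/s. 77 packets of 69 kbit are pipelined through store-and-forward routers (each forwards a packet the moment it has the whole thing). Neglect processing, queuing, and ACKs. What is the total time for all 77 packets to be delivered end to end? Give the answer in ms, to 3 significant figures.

0.677 ms

Per-hop transmission t_tx = L/R = 69000/8800000000 = 0.00784091 ms.
Per-hop propagation t_prop = 3900/204000000 = 0.0191176 ms.
Pipeline fill: first packet needs 3·t_tx to clear all hops; remaining 76 packets each add one t_tx.
Total = (3+77-1)·t_tx + 3·t_prop = 79·0.00784091 + 3·0.0191176 = 0.677 ms.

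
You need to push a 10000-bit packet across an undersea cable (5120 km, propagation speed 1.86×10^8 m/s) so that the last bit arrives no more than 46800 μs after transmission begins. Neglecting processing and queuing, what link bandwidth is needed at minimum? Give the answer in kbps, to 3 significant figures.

519 kbps

Propagation delay = 5120000 / 186000000 = 27526.9 μs.
Transmission budget = 46800 − 27526.9 = 19273.1 μs.
R ≥ L / t_tx = 10000 bits / 0.0192731 s = 519 kbps.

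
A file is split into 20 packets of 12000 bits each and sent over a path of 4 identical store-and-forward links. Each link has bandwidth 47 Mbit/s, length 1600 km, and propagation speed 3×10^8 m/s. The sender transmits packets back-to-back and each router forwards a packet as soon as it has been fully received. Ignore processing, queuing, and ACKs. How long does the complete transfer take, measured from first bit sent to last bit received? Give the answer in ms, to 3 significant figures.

27.2 ms

Per-hop transmission t_tx = L/R = 12000/47000000 = 0.255319 ms.
Per-hop propagation t_prop = 1600000/300000000 = 5.33333 ms.
Pipeline fill: first packet needs 4·t_tx to clear all hops; remaining 19 packets each add one t_tx.
Total = (4+20-1)·t_tx + 4·t_prop = 23·0.255319 + 4·5.33333 = 27.2 ms.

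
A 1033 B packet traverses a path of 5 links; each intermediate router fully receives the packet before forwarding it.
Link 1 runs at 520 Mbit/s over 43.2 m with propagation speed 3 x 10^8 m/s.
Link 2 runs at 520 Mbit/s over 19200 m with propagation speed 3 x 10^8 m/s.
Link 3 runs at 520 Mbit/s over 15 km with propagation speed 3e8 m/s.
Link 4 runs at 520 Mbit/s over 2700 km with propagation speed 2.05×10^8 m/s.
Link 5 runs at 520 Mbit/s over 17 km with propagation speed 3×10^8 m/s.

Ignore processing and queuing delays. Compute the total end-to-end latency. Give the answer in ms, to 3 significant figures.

L = 1033 × 8 = 8264 bits.
Transmission delay per hop = L/R = 8264/520000000 = 0.0158923 ms; 5 hops → 0.0794615 ms.
Propagation delays (d/s per hop): 0.000144, 0.064, 0.05, 13.1707, 0.0566667 ms; sum = 13.3415 ms.
End-to-end = 13.4 ms.

13.4 ms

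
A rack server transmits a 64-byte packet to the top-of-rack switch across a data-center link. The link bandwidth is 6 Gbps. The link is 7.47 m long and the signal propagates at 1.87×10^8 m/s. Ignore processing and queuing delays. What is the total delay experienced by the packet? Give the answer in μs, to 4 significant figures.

L = 64 × 8 = 512 bits.
Transmission delay = L/R = 512 / 6000000000 = 0.0853333 μs.
Propagation delay = d/s = 7.47 m / 187000000 m/s = 0.0399465 μs.
Total = 0.1253 μs.

0.1253 μs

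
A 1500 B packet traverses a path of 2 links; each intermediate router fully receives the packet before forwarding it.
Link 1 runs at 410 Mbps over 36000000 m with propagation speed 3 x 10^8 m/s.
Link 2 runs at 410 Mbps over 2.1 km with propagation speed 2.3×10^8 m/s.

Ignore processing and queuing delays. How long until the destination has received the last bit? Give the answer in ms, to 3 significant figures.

L = 1500 × 8 = 12000 bits.
Transmission delay per hop = L/R = 12000/410000000 = 0.0292683 ms; 2 hops → 0.0585366 ms.
Propagation delays (d/s per hop): 120, 0.00913043 ms; sum = 120.009 ms.
End-to-end = 120 ms.

120 ms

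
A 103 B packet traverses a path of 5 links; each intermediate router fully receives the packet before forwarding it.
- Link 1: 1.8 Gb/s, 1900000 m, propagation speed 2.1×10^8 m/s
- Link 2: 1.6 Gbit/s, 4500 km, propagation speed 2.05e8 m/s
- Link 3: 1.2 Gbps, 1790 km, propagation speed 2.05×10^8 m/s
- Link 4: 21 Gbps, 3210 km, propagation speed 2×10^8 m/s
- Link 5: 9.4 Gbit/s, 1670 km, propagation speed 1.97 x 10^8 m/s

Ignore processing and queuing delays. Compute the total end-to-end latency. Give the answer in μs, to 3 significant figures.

L = 103 × 8 = 824 bits.
Transmission delays (L/R per hop): 0.457778, 0.515, 0.686667, 0.0392381, 0.0876596 μs; sum = 1.78634 μs.
Propagation delays (d/s per hop): 9047.62, 21951.2, 8731.71, 16050, 8477.16 μs; sum = 64257.7 μs.
End-to-end = 64300 μs.

64300 μs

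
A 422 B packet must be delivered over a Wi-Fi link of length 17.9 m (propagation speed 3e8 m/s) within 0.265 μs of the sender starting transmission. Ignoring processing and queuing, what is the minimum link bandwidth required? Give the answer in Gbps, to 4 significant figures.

16.44 Gbps

L = 3376 bits.
Propagation delay = 17.9 / 300000000 = 0.0596667 μs.
Transmission budget = 0.265 − 0.0596667 = 0.205333 μs.
R ≥ L / t_tx = 3376 bits / 2.05333e-07 s = 16.44 Gbps.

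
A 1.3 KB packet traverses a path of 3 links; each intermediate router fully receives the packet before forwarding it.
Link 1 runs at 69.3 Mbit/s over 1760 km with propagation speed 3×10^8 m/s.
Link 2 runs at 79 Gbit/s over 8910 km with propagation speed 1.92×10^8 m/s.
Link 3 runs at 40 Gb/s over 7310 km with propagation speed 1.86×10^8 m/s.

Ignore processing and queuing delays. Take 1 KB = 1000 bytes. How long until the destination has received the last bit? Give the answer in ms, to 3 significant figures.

L = 10400 bits.
Transmission delays (L/R per hop): 0.150072, 0.000131646, 0.00026 ms; sum = 0.150464 ms.
Propagation delays (d/s per hop): 5.86667, 46.4063, 39.3011 ms; sum = 91.574 ms.
End-to-end = 91.7 ms.

91.7 ms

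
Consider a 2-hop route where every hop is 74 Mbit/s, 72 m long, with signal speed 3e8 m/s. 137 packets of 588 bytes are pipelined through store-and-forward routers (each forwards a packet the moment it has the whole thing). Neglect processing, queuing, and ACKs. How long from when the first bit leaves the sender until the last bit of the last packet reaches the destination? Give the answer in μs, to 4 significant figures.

Per-hop transmission t_tx = L/R = 4704/74000000 = 63.5676 μs.
Per-hop propagation t_prop = 72/300000000 = 0.24 μs.
Pipeline fill: first packet needs 2·t_tx to clear all hops; remaining 136 packets each add one t_tx.
Total = (2+137-1)·t_tx + 2·t_prop = 138·63.5676 + 2·0.24 = 8773 μs.

8773 μs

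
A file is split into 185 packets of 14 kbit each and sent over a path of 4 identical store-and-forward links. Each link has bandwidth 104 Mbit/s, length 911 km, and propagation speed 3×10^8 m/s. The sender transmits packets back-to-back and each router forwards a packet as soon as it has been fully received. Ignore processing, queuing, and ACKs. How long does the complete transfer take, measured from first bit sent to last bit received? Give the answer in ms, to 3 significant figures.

37.5 ms

Per-hop transmission t_tx = L/R = 14000/104000000 = 0.134615 ms.
Per-hop propagation t_prop = 911000/300000000 = 3.03667 ms.
Pipeline fill: first packet needs 4·t_tx to clear all hops; remaining 184 packets each add one t_tx.
Total = (4+185-1)·t_tx + 4·t_prop = 188·0.134615 + 4·3.03667 = 37.5 ms.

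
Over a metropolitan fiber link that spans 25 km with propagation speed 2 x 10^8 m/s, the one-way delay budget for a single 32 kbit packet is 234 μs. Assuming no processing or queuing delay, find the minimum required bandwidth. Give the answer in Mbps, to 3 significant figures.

Propagation delay = 25000 / 200000000 = 125 μs.
Transmission budget = 234 − 125 = 109 μs.
R ≥ L / t_tx = 32000 bits / 0.000109 s = 294 Mbps.

294 Mbps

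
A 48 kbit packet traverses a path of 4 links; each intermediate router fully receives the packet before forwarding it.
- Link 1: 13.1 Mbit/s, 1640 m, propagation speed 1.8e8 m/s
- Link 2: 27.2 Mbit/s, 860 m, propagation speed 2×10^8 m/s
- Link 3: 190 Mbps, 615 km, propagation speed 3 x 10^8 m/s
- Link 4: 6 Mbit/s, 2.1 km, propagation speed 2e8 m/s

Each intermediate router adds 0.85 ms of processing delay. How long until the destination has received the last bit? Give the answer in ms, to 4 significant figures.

L = 48000 bits.
Transmission delays (L/R per hop): 3.66412, 1.76471, 0.252632, 8 ms; sum = 13.6815 ms.
Propagation delays (d/s per hop): 0.00911111, 0.0043, 2.05, 0.0105 ms; sum = 2.07391 ms.
Processing at 3 router(s): 3 × 0.85 ms = 2.55 ms.
End-to-end = 18.31 ms.

18.31 ms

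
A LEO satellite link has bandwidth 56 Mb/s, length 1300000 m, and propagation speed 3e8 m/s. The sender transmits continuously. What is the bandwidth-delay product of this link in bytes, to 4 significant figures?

Propagation delay = 1300000 / 300000000 = 0.00433333 s.
BDP = R × t_prop = 56000000 × 0.00433333 = 242667 bits.
In bytes: 242667/8 = 30330 bytes.

30330 bytes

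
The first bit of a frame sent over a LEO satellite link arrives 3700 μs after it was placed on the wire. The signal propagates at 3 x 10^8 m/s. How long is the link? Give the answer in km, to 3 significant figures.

1110 km

d = s × t_prop = 300000000 × 0.0037 = 1110 km.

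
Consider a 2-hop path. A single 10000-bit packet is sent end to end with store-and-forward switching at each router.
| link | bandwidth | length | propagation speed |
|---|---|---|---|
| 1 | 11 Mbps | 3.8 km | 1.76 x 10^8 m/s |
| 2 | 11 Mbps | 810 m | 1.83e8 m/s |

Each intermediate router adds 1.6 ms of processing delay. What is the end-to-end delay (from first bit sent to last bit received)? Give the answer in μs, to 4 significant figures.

3444 μs

Transmission delay per hop = L/R = 10000/11000000 = 909.091 μs; 2 hops → 1818.18 μs.
Propagation delays (d/s per hop): 21.5909, 4.42623 μs; sum = 26.0171 μs.
Processing at 1 router(s): 1 × 1.6 ms = 1600 μs.
End-to-end = 3444 μs.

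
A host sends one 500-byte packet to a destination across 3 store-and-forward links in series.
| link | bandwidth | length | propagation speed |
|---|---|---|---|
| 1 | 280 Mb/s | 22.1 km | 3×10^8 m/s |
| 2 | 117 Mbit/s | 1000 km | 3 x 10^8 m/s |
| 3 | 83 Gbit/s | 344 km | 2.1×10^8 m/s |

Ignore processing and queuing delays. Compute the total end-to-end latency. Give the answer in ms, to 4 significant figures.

5.094 ms

L = 500 × 8 = 4000 bits.
Transmission delays (L/R per hop): 0.0142857, 0.034188, 4.81928e-05 ms; sum = 0.0485219 ms.
Propagation delays (d/s per hop): 0.0736667, 3.33333, 1.6381 ms; sum = 5.0451 ms.
End-to-end = 5.094 ms.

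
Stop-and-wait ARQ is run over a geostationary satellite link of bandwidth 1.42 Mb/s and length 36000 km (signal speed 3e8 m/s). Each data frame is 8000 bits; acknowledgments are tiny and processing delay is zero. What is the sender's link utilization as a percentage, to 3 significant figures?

t_tx = L/R = 8000/1420000 = 0.0056338 s.
t_prop = 36000000/300000000 = 0.12 s; RTT = 0.24 s.
Cycle = t_tx + RTT = 0.245634 s.
Utilization = t_tx / cycle = 0.0056338/0.245634 = 2.29 %.

2.29 %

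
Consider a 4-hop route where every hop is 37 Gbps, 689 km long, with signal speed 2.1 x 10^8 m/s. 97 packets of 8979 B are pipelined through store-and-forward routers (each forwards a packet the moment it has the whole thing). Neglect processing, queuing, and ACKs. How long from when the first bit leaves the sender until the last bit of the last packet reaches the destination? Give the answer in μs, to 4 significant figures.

Per-hop transmission t_tx = L/R = 71832/37000000000 = 1.94141 μs.
Per-hop propagation t_prop = 689000/210000000 = 3280.95 μs.
Pipeline fill: first packet needs 4·t_tx to clear all hops; remaining 96 packets each add one t_tx.
Total = (4+97-1)·t_tx + 4·t_prop = 100·1.94141 + 4·3280.95 = 13320 μs.

13320 μs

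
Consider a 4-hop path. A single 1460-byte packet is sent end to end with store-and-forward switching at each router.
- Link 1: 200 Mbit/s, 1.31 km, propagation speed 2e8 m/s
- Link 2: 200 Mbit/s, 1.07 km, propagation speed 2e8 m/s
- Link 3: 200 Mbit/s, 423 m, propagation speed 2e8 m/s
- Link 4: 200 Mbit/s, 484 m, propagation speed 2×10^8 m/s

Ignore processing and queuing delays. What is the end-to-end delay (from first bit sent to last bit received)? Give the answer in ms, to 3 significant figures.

0.250 ms

L = 1460 × 8 = 11680 bits.
Transmission delay per hop = L/R = 11680/200000000 = 0.0584 ms; 4 hops → 0.2336 ms.
Propagation delays (d/s per hop): 0.00655, 0.00535, 0.002115, 0.00242 ms; sum = 0.016435 ms.
End-to-end = 0.250 ms.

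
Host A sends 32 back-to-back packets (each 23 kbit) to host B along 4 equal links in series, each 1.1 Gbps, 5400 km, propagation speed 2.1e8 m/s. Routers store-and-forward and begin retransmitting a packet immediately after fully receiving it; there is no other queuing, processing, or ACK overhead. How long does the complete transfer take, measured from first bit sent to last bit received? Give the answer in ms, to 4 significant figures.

103.6 ms

Per-hop transmission t_tx = L/R = 23000/1100000000 = 0.0209091 ms.
Per-hop propagation t_prop = 5400000/210000000 = 25.7143 ms.
Pipeline fill: first packet needs 4·t_tx to clear all hops; remaining 31 packets each add one t_tx.
Total = (4+32-1)·t_tx + 4·t_prop = 35·0.0209091 + 4·25.7143 = 103.6 ms.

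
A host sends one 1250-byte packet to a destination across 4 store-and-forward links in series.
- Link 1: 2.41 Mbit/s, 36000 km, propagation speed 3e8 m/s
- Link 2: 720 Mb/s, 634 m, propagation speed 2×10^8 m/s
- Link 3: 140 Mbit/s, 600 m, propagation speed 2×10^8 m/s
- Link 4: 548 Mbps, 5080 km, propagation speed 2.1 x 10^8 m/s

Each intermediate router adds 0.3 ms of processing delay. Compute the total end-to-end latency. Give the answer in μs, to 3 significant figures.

L = 1250 × 8 = 10000 bits.
Transmission delays (L/R per hop): 4149.38, 13.8889, 71.4286, 18.2482 μs; sum = 4252.94 μs.
Propagation delays (d/s per hop): 120000, 3.17, 3, 24190.5 μs; sum = 144197 μs.
Processing at 3 router(s): 3 × 0.3 ms = 900 μs.
End-to-end = 149000 μs.

149000 μs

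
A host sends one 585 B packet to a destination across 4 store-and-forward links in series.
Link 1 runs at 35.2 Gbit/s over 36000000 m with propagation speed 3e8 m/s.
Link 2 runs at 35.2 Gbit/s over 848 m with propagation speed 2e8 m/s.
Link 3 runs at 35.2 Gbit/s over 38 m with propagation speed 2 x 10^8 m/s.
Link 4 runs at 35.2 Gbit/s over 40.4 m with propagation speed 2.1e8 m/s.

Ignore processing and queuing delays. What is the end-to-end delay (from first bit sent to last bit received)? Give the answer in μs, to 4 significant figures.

L = 585 × 8 = 4680 bits.
Transmission delay per hop = L/R = 4680/35200000000 = 0.132955 μs; 4 hops → 0.531818 μs.
Propagation delays (d/s per hop): 120000, 4.24, 0.19, 0.192381 μs; sum = 120005 μs.
End-to-end = 120000 μs.

120000 μs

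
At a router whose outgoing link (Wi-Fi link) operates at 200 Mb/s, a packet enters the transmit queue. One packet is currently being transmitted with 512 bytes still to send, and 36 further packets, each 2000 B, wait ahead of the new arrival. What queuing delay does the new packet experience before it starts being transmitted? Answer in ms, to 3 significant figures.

2.90 ms

Each queued packet: L/R = 16000/200000000 = 0.08 ms.
36 queued → 2.88 ms.
Plus remaining 4096 bits of current packet: 0.02048 ms.
Queuing delay = 2.90 ms.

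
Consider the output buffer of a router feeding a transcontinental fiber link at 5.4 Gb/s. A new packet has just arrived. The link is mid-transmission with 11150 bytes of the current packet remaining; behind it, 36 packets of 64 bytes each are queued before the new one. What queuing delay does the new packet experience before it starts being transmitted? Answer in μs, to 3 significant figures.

19.9 μs

Each queued packet: L/R = 512/5400000000 = 0.0948148 μs.
36 queued → 3.41333 μs.
Plus remaining 89200 bits of current packet: 16.5185 μs.
Queuing delay = 19.9 μs.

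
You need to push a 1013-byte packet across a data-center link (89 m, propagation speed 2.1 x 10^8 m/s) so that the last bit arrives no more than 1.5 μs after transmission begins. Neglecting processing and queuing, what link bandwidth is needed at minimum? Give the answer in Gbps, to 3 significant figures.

7.53 Gbps

L = 8104 bits.
Propagation delay = 89 / 210000000 = 0.42381 μs.
Transmission budget = 1.5 − 0.42381 = 1.07619 μs.
R ≥ L / t_tx = 8104 bits / 1.07619e-06 s = 7.53 Gbps.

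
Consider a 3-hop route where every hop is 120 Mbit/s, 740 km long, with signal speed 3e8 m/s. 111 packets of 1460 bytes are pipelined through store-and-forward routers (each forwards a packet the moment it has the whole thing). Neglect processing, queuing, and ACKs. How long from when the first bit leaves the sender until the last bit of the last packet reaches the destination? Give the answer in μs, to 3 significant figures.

18400 μs

Per-hop transmission t_tx = L/R = 11680/120000000 = 97.3333 μs.
Per-hop propagation t_prop = 740000/300000000 = 2466.67 μs.
Pipeline fill: first packet needs 3·t_tx to clear all hops; remaining 110 packets each add one t_tx.
Total = (3+111-1)·t_tx + 3·t_prop = 113·97.3333 + 3·2466.67 = 18400 μs.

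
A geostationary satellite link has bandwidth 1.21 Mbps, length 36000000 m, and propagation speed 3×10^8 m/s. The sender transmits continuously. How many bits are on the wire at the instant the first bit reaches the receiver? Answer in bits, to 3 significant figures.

Propagation delay = 36000000 / 300000000 = 0.12 s.
BDP = R × t_prop = 1210000 × 0.12 = 145200 bits.

145000 bits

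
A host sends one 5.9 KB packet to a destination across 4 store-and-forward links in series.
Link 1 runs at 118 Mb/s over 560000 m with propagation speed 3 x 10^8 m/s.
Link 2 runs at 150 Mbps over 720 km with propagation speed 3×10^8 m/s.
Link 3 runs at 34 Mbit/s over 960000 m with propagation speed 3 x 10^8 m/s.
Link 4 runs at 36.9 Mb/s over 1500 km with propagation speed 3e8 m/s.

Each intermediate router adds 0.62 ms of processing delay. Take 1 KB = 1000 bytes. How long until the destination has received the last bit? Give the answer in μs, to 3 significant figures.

L = 47200 bits.
Transmission delays (L/R per hop): 400, 314.667, 1388.24, 1279.13 μs; sum = 3382.03 μs.
Propagation delays (d/s per hop): 1866.67, 2400, 3200, 5000 μs; sum = 12466.7 μs.
Processing at 3 router(s): 3 × 0.62 ms = 1860 μs.
End-to-end = 17700 μs.

17700 μs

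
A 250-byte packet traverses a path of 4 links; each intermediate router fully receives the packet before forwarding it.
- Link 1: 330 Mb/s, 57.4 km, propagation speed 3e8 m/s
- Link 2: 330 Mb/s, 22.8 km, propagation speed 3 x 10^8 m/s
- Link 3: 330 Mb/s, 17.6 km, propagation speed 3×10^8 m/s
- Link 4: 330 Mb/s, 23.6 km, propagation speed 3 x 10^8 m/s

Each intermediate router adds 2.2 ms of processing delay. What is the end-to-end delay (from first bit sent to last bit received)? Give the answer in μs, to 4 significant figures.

7029 μs

L = 250 × 8 = 2000 bits.
Transmission delay per hop = L/R = 2000/330000000 = 6.06061 μs; 4 hops → 24.2424 μs.
Propagation delays (d/s per hop): 191.333, 76, 58.6667, 78.6667 μs; sum = 404.667 μs.
Processing at 3 router(s): 3 × 2.2 ms = 6600 μs.
End-to-end = 7029 μs.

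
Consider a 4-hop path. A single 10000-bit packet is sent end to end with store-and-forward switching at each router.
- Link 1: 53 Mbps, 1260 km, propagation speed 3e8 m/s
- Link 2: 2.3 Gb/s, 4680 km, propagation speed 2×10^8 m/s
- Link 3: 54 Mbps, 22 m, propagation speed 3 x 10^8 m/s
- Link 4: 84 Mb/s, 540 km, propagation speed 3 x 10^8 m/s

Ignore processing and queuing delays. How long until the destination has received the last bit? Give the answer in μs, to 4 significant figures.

Transmission delays (L/R per hop): 188.679, 4.34783, 185.185, 119.048 μs; sum = 497.26 μs.
Propagation delays (d/s per hop): 4200, 23400, 0.0733333, 1800 μs; sum = 29400.1 μs.
End-to-end = 29900 μs.

29900 μs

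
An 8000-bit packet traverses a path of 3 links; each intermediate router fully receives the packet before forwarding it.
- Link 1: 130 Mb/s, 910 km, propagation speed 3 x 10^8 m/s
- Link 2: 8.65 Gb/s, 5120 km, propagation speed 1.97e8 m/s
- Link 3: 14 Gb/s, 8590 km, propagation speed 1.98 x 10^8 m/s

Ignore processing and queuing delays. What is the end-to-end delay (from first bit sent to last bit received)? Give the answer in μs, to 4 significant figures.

72470 μs

Transmission delays (L/R per hop): 61.5385, 0.924855, 0.571429 μs; sum = 63.0347 μs.
Propagation delays (d/s per hop): 3033.33, 25989.8, 43383.8 μs; sum = 72407 μs.
End-to-end = 72470 μs.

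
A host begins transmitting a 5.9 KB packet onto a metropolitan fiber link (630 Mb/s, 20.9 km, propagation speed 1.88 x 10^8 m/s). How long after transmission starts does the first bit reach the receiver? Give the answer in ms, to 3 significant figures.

0.111 ms

First bit experiences only propagation delay: d/s = 20900/188000000 = 0.111 ms.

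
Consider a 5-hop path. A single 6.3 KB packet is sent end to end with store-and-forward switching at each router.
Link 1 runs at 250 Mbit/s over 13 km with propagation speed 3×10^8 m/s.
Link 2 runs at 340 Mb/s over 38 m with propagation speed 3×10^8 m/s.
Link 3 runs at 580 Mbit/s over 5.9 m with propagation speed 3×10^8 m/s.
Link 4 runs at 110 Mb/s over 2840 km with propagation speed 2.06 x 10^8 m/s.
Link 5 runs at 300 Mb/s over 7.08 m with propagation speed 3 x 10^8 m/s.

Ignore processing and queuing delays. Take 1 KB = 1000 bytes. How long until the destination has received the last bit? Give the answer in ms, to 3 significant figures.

L = 50400 bits.
Transmission delays (L/R per hop): 0.2016, 0.148235, 0.0868966, 0.458182, 0.168 ms; sum = 1.06291 ms.
Propagation delays (d/s per hop): 0.0433333, 0.000126667, 1.96667e-05, 13.7864, 2.36e-05 ms; sum = 13.8299 ms.
End-to-end = 14.9 ms.

14.9 ms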